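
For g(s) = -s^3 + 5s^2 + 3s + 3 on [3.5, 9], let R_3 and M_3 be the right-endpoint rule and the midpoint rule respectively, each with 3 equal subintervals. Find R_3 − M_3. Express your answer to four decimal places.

R_3 ≈ -680.650463.
M_3 ≈ -318.385706.
R_3 − M_3 ≈ -362.2648.

-362.2648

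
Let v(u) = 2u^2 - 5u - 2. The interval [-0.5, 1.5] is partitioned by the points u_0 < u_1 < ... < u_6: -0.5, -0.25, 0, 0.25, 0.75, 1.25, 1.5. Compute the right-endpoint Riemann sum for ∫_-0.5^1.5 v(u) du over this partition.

-7.5625

Subinterval widths: 0.25, 0.25, 0.25, 0.5, 0.5, 0.25.
Right endpoints: -0.25, 0, 0.25, 0.75, 1.25, 1.5.
v(-0.25) = -0.625, v(0) = -2, v(0.25) = -3.125, v(0.75) = -4.625, v(1.25) = -5.125, v(1.5) = -5.
Sum = Σ Δu_i · v(u_i).
Sum = -7.5625.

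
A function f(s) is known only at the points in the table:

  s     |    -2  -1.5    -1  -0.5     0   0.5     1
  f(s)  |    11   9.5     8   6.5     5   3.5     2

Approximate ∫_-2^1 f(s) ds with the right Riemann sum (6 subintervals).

Δs = 0.5.
Sum = 0.5·[9.5 + 8 + 6.5 + 5 + 3.5 + 2] = 17.25.

17.25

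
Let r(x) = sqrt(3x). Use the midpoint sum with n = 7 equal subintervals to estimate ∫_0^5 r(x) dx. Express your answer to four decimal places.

Δx = (5 − 0)/7 = 5/7.
Midpoints: 5/14, 15/14, 25/14, 2.5, 45/14, 55/14, 65/14.
r(5/14) ≈ 1.0351, r(15/14) ≈ 1.7928, r(25/14) ≈ 2.3146, r(2.5) ≈ 2.7386, r(45/14) ≈ 3.1053, r(55/14) ≈ 3.4330, r(65/14) ≈ 3.7321.
Sum = Δx · [r(5/14) + r(15/14) + r(25/14) + ...].
Sum ≈ 12.9654.

12.9654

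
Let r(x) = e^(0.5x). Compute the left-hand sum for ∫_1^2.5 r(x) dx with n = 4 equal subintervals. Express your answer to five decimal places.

3.34872

Δx = (2.5 − 1)/4 = 0.375.
Left endpoints: 1, 1.375, 1.75, 2.125.
r(1) ≈ 1.64872, r(1.375) ≈ 1.98874, r(1.75) ≈ 2.39888, r(2.125) ≈ 2.89360.
Sum = Δx · [r(1) + r(1.375) + r(1.75) + r(2.125)].
Sum ≈ 3.34872.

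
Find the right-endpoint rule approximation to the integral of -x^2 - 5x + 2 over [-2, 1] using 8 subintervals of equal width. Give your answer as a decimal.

8.1796875

Δx = (1 − (-2))/8 = 0.375.
Right endpoints: -1.625, -1.25, -0.875, -0.5, -0.125, 0.25, 0.625, 1.
f(-1.625) = 7.484375, f(-1.25) = 6.6875, f(-0.875) = 5.609375, f(-0.5) = 4.25, f(-0.125) = 2.609375, f(0.25) = 0.6875, f(0.625) = -1.515625, f(1) = -4.
Sum = Δx · [f(-1.625) + f(-1.25) + f(-0.875) + ...].
Sum = 8.1796875.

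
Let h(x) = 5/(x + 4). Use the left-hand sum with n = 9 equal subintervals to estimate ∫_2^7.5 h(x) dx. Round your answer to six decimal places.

3.377859

Δx = (7.5 − 2)/9 = 11/18.
Left endpoints: 2, 47/18, 29/9, 23/6, 40/9, 91/18, 17/3, 113/18, 62/9.
h(2) = 5/6, h(47/18) = 90/119, h(29/9) = 9/13, h(23/6) = 30/47, h(40/9) = 45/76, h(91/18) = 90/163, h(17/3) = 15/29, h(113/18) = 18/37, h(62/9) = 45/98.
Sum = Δx · [h(2) + h(47/18) + h(29/9) + ...].
Sum ≈ 3.377859.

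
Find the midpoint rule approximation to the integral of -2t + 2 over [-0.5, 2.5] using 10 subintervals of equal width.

0

Δt = (2.5 − (-0.5))/10 = 0.3.
Midpoints: -0.35, -0.05, 0.25, 0.55, 0.85, 1.15, 1.45, 1.75, 2.05, 2.35.
f(-0.35) = 2.7, f(-0.05) = 2.1, f(0.25) = 1.5, f(0.55) = 0.9, f(0.85) = 0.3, f(1.15) = -0.3, f(1.45) = -0.9, f(1.75) = -1.5, f(2.05) = -2.1, f(2.35) = -2.7.
Sum = Δt · [f(-0.35) + f(-0.05) + f(0.25) + ...].
Sum = 0.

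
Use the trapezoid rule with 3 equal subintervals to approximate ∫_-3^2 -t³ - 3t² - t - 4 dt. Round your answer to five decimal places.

Δt = (2 − (-3))/3 = 5/3.
f(-3) = -1, f(-4/3) = -152/27, f(1/3) = -127/27, f(2) = -26.
T_3 = (Δt/2)·[f(t_0) + 2f(t_1) + 2f(t_2) + f(t_3)].
Sum ≈ -39.72222.

-39.72222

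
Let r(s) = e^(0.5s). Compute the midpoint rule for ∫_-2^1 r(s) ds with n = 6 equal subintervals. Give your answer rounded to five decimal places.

2.55502

Δs = (1 − (-2))/6 = 0.5.
Midpoints: -1.75, -1.25, -0.75, -0.25, 0.25, 0.75.
r(-1.75) ≈ 0.41686, r(-1.25) ≈ 0.53526, r(-0.75) ≈ 0.68729, r(-0.25) ≈ 0.88250, r(0.25) ≈ 1.13315, r(0.75) ≈ 1.45499.
Sum = Δs · [r(-1.75) + r(-1.25) + r(-0.75) + ...].
Sum ≈ 2.55502.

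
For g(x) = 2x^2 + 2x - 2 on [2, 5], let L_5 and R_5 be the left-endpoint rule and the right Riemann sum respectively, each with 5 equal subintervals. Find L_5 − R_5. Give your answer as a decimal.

L_5 = 78.96.
R_5 = 107.76.
L_5 − R_5 = -28.8.

-28.8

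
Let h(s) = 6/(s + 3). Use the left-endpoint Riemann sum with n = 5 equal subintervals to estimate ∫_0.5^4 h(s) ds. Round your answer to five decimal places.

4.47381

Δs = (4 − 0.5)/5 = 0.7.
Left endpoints: 0.5, 1.2, 1.9, 2.6, 3.3.
h(0.5) = 12/7, h(1.2) = 10/7, h(1.9) = 60/49, h(2.6) = 15/14, h(3.3) = 20/21.
Sum = Δs · [h(0.5) + h(1.2) + h(1.9) + h(2.6) + h(3.3)].
Sum ≈ 4.47381.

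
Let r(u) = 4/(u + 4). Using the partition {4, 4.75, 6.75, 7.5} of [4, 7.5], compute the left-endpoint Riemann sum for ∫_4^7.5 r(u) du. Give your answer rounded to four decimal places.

1.5684

Subinterval widths: 0.75, 2, 0.75.
Left endpoints: 4, 4.75, 6.75.
r(4) = 0.5, r(4.75) = 16/35, r(6.75) = 16/43.
Sum = Σ Δu_i · r(u_i).
Sum ≈ 1.5684.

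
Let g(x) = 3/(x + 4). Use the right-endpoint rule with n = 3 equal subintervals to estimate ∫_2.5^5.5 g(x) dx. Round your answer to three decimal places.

1.069

Δx = (5.5 − 2.5)/3 = 1.
Right endpoints: 3.5, 4.5, 5.5.
g(3.5) = 0.4, g(4.5) = 6/17, g(5.5) = 6/19.
Sum = Δx · [g(3.5) + g(4.5) + g(5.5)].
Sum ≈ 1.069.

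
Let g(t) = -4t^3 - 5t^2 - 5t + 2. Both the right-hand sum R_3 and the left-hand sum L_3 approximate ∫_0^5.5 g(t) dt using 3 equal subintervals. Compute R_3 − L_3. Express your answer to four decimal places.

-1547.7917

R_3 ≈ -2147.953704.
L_3 ≈ -600.162037.
R_3 − L_3 ≈ -1547.7917.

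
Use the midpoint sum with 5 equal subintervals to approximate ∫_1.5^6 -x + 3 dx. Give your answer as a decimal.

Δx = (6 − 1.5)/5 = 0.9.
Midpoints: 1.95, 2.85, 3.75, 4.65, 5.55.
f(1.95) = 1.05, f(2.85) = 0.15, f(3.75) = -0.75, f(4.65) = -1.65, f(5.55) = -2.55.
Sum = Δx · [f(1.95) + f(2.85) + f(3.75) + f(4.65) + f(5.55)].
Sum = -3.375.

-3.375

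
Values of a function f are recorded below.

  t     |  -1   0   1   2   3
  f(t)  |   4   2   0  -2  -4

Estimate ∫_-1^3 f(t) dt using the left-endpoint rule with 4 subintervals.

Δt = 1.
Sum = 1·[4 + 2 + 0 + (-2)] = 4.

4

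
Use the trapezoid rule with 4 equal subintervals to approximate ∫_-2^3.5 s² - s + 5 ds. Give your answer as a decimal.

Δs = (3.5 − (-2))/4 = 1.375.
f(-2) = 11, f(-0.625) = 6.015625, f(0.75) = 4.8125, f(2.125) = 7.390625, f(3.5) = 13.75.
T_4 = (Δs/2)·[f(s_0) + 2f(s_1) + 2f(s_2) + 2f(s_3) + f(s_4)].
Sum = 42.06640625.

42.06640625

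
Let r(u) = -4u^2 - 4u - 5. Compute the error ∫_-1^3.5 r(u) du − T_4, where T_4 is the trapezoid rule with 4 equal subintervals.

3.796875

Exact integral: ∫_-1^3.5 r(u) du = -103.5.
T_4 = -107.296875.
Error = -103.5 − (-107.296875) = 3.796875.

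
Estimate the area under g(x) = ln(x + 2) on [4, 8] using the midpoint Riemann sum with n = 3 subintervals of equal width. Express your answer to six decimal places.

Δx = (8 − 4)/3 = 4/3.
Midpoints: 14/3, 6, 22/3.
g(14/3) ≈ 1.897120, g(6) ≈ 2.079442, g(22/3) ≈ 2.233592.
Sum = Δx · [g(14/3) + g(6) + g(22/3)].
Sum ≈ 8.280205.

8.280205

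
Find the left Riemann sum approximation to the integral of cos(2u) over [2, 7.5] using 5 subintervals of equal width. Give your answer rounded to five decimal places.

0.45221

Δu = (7.5 − 2)/5 = 1.1.
Left endpoints: 2, 3.1, 4.2, 5.3, 6.4.
f(2) ≈ -0.65364, f(3.1) ≈ 0.99654, f(4.2) ≈ -0.51929, f(5.3) ≈ -0.38534, f(6.4) ≈ 0.97283.
Sum = Δu · [f(2) + f(3.1) + f(4.2) + f(5.3) + f(6.4)].
Sum ≈ 0.45221.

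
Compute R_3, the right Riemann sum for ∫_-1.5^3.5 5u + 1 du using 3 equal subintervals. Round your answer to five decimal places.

50.83333

Δu = (3.5 − (-1.5))/3 = 5/3.
Right endpoints: 1/6, 11/6, 3.5.
f(1/6) = 11/6, f(11/6) = 61/6, f(3.5) = 18.5.
Sum = Δu · [f(1/6) + f(11/6) + f(3.5)].
Sum ≈ 50.83333.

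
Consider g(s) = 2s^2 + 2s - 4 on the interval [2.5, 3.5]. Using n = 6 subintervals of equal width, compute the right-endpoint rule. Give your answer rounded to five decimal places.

Δs = (3.5 − 2.5)/6 = 1/6.
Right endpoints: 8/3, 17/6, 3, 19/6, 10/3, 3.5.
g(8/3) = 140/9, g(17/6) = 319/18, g(3) = 20, g(19/6) = 403/18, g(10/3) = 224/9, g(3.5) = 27.5.
Sum = Δs · [g(8/3) + g(17/6) + g(3) + ...].
Sum ≈ 21.34259.

21.34259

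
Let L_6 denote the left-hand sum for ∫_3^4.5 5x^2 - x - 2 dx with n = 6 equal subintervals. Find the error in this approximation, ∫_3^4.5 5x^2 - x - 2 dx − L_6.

Exact integral: ∫_3^4.5 f(x) dx = 98.25.
L_6 = 91.484375.
Error = 98.25 − 91.484375 = 6.765625.

6.765625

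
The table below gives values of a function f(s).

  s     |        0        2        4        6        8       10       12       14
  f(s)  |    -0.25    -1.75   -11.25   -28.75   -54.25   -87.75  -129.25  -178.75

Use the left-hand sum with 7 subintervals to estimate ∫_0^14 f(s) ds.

Δs = 2.
Sum = 2·[(-0.25) + (-1.75) + (-11.25) + (-28.75) + (-54.25) + (-87.75) + (-129.25)] = -626.5.

-626.5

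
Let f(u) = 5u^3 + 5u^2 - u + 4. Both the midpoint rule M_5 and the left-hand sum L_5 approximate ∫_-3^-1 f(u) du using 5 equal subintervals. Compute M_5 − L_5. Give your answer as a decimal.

19.6

M_5 = -44.
L_5 = -63.6.
M_5 − L_5 = 19.6.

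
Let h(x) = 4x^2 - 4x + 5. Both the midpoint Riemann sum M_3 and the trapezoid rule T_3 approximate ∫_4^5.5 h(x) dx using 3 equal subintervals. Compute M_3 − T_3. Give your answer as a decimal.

M_3 = 115.375.
T_3 = 115.75.
M_3 − T_3 = -0.375.

-0.375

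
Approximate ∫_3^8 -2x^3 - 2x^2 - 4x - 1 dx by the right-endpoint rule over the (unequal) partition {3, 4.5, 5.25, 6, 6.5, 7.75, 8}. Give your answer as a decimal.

-3014.765625

Subinterval widths: 1.5, 0.75, 0.75, 0.5, 1.25, 0.25.
Right endpoints: 4.5, 5.25, 6, 6.5, 7.75, 8.
f(4.5) = -241.75, f(5.25) = -366.53125, f(6) = -529, f(6.5) = -660.75, f(7.75) = -1083.09375, f(8) = -1185.
Sum = Σ Δx_i · f(x_i).
Sum = -3014.765625.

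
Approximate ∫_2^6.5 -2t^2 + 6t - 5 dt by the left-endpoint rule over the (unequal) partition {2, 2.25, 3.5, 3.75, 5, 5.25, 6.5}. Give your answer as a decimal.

-59.71875

Subinterval widths: 0.25, 1.25, 0.25, 1.25, 0.25, 1.25.
Left endpoints: 2, 2.25, 3.5, 3.75, 5, 5.25.
f(2) = -1, f(2.25) = -1.625, f(3.5) = -8.5, f(3.75) = -10.625, f(5) = -25, f(5.25) = -28.625.
Sum = Σ Δt_i · f(t_i).
Sum = -59.71875.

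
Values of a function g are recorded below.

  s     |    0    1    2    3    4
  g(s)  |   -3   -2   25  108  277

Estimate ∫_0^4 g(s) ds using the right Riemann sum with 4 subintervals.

Δs = 1.
Sum = 1·[(-2) + 25 + 108 + 277] = 408.

408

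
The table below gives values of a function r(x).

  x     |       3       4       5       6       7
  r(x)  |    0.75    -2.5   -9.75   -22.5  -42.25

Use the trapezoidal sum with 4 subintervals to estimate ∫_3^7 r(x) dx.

Δx = 1.
T_4 = (1/2)·[0.75 + 2·(-2.5) + 2·(-9.75) + 2·(-22.5) + (-42.25)] = -55.5.

-55.5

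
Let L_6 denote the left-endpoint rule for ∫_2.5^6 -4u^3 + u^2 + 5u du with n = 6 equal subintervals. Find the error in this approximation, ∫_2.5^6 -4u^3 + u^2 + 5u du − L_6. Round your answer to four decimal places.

-210.0648

Exact integral: ∫_2.5^6 f(u) du ≈ -1115.770833.
L_6 ≈ -905.706019.
Error ≈ -1115.770833 − (-905.706019) ≈ -210.0648.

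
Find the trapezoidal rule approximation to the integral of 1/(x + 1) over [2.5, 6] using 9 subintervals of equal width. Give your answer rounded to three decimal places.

0.694

Δx = (6 − 2.5)/9 = 7/18.
f(2.5) = 2/7, f(26/9) = 9/35, f(59/18) = 18/77, f(11/3) = 3/14, f(73/18) = 18/91, f(40/9) = 9/49, f(29/6) = 6/35, f(47/9) = 9/56, f(101/18) = 18/119, f(6) = 1/7.
T_9 = (Δx/2)·[f(x_0) + 2f(x_1) + ... + 2f(x_{8}) + f(x_9)].
Sum ≈ 0.694.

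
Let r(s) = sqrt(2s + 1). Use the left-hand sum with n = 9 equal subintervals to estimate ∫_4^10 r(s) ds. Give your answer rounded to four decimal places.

22.5462

Δs = (10 − 4)/9 = 2/3.
Left endpoints: 4, 14/3, 16/3, 6, 20/3, 22/3, 8, 26/3, 28/3.
r(4) ≈ 3.0000, r(14/3) ≈ 3.2146, r(16/3) ≈ 3.4157, r(6) ≈ 3.6056, r(20/3) ≈ 3.7859, r(22/3) ≈ 3.9581, r(8) ≈ 4.1231, r(26/3) ≈ 4.2817, r(28/3) ≈ 4.4347.
Sum = Δs · [r(4) + r(14/3) + r(16/3) + ...].
Sum ≈ 22.5462.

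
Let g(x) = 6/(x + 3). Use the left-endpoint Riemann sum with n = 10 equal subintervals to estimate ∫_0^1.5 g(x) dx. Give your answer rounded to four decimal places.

2.4835

Δx = (1.5 − 0)/10 = 0.15.
Left endpoints: 0, 0.15, 0.3, 0.45, 0.6, 0.75, 0.9, 1.05, 1.2, 1.35.
g(0) = 2, g(0.15) = 40/21, g(0.3) = 20/11, g(0.45) = 40/23, g(0.6) = 5/3, g(0.75) = 1.6, g(0.9) = 20/13, g(1.05) = 40/27, g(1.2) = 10/7, g(1.35) = 40/29.
Sum = Δx · [g(0) + g(0.15) + g(0.3) + ...].
Sum ≈ 2.4835.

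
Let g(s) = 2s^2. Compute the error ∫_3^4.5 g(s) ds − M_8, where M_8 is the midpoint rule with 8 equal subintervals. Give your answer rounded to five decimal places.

Exact integral: ∫_3^4.5 g(s) ds = 42.75.
M_8 ≈ 42.7412109.
Error ≈ 42.75 − 42.7412109 ≈ 0.00879.

0.00879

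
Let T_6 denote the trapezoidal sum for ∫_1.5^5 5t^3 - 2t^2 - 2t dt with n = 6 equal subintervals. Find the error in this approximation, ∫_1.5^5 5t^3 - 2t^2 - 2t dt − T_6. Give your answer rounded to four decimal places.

-9.2797

Exact integral: ∫_1.5^5 f(t) dt ≈ 671.088542.
T_6 ≈ 680.368200.
Error ≈ 671.088542 − 680.368200 ≈ -9.2797.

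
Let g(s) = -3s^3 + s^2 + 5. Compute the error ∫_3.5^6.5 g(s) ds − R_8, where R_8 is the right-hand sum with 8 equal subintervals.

127.828125

Exact integral: ∫_3.5^6.5 g(s) ds = -1134.
R_8 = -1261.828125.
Error = -1134 − (-1261.828125) = 127.828125.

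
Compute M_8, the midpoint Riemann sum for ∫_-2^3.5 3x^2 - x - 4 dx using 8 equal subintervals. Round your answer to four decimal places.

24.1001

Δx = (3.5 − (-2))/8 = 0.6875.
Midpoints: -1.65625, -0.96875, -0.28125, 0.40625, 1.09375, 1.78125, 2.46875, 3.15625.
f(-1.65625) = 6027/1024, f(-0.96875) = -221/1024, f(-0.28125) = -3565/1024, f(0.40625) = -4005/1024, f(1.09375) = -1541/1024, f(1.78125) = 3827/1024, f(2.46875) = 12099/1024, f(3.15625) = 23275/1024.
Sum = Δx · [f(-1.65625) + f(-0.96875) + f(-0.28125) + ...].
Sum ≈ 24.1001.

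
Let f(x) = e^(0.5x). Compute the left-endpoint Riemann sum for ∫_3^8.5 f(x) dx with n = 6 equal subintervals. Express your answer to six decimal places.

103.459492

Δx = (8.5 − 3)/6 = 11/12.
Left endpoints: 3, 47/12, 29/6, 5.75, 20/3, 91/12.
f(3) ≈ 4.481689, f(47/12) ≈ 7.087505, f(29/6) ≈ 11.208436, f(5.75) ≈ 17.725424, f(20/3) ≈ 28.031625, f(91/12) ≈ 44.330222.
Sum = Δx · [f(3) + f(47/12) + f(29/6) + ...].
Sum ≈ 103.459492.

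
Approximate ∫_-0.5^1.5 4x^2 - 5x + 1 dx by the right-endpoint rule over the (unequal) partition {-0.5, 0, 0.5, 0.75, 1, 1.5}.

1.375

Subinterval widths: 0.5, 0.5, 0.25, 0.25, 0.5.
Right endpoints: 0, 0.5, 0.75, 1, 1.5.
f(0) = 1, f(0.5) = -0.5, f(0.75) = -0.5, f(1) = 0, f(1.5) = 2.5.
Sum = Σ Δx_i · f(x_i).
Sum = 1.375.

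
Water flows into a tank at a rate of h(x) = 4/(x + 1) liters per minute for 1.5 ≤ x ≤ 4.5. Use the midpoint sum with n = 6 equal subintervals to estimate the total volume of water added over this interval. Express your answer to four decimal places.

3.1486

Δx = (4.5 − 1.5)/6 = 0.5.
Midpoints: 1.75, 2.25, 2.75, 3.25, 3.75, 4.25.
h(1.75) = 16/11, h(2.25) = 16/13, h(2.75) = 16/15, h(3.25) = 16/17, h(3.75) = 16/19, h(4.25) = 16/21.
Sum = Δx · [h(1.75) + h(2.25) + h(2.75) + ...].
Sum ≈ 3.1486.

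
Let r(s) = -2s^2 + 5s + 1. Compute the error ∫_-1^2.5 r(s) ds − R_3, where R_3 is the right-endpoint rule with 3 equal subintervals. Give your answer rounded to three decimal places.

Exact integral: ∫_-1^2.5 r(s) ds ≈ 5.54167.
R_3 ≈ 8.03704.
Error ≈ 5.54167 − 8.03704 ≈ -2.495.

-2.495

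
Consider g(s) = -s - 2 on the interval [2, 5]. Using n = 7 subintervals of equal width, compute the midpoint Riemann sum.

Δs = (5 − 2)/7 = 3/7.
Midpoints: 31/14, 37/14, 43/14, 3.5, 55/14, 61/14, 67/14.
g(31/14) = -59/14, g(37/14) = -65/14, g(43/14) = -71/14, g(3.5) = -5.5, g(55/14) = -83/14, g(61/14) = -89/14, g(67/14) = -95/14.
Sum = Δs · [g(31/14) + g(37/14) + g(43/14) + ...].
Sum = -16.5.

-16.5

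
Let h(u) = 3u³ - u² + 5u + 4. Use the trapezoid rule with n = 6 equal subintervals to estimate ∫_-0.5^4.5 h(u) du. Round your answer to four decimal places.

356.9213

Δu = (4.5 − (-0.5))/6 = 5/6.
h(-0.5) = 0.875, h(1/3) = 17/3, h(7/6) = 953/72, h(2) = 34, h(17/6) = 78.375, h(11/3) = 1411/9, h(4.5) = 279.625.
T_6 = (Δu/2)·[h(u_0) + 2h(u_1) + ... + 2h(u_{5}) + h(u_6)].
Sum ≈ 356.9213.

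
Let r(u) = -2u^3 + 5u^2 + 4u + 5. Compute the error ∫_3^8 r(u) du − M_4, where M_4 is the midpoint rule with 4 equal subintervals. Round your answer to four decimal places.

Exact integral: ∫_3^8 r(u) du ≈ -1064.166667.
M_4 = -1045.9375.
Error ≈ -1064.166667 − (-1045.9375) ≈ -18.2292.

-18.2292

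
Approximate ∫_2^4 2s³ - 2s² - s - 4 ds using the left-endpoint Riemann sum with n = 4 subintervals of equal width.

Δs = (4 − 2)/4 = 0.5.
Left endpoints: 2, 2.5, 3, 3.5.
f(2) = 2, f(2.5) = 12.25, f(3) = 29, f(3.5) = 53.75.
Sum = Δs · [f(2) + f(2.5) + f(3) + f(3.5)].
Sum = 48.5.

48.5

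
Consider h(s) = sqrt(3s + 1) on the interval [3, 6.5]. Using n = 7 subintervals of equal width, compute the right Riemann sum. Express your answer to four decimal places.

Δs = (6.5 − 3)/7 = 0.5.
Right endpoints: 3.5, 4, 4.5, 5, 5.5, 6, 6.5.
h(3.5) ≈ 3.3912, h(4) ≈ 3.6056, h(4.5) ≈ 3.8079, h(5) ≈ 4.0000, h(5.5) ≈ 4.1833, h(6) ≈ 4.3589, h(6.5) ≈ 4.5277.
Sum = Δs · [h(3.5) + h(4) + h(4.5) + ...].
Sum ≈ 13.9372.

13.9372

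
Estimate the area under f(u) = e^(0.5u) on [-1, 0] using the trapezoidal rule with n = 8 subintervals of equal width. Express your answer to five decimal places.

Δu = (0 − (-1))/8 = 0.125.
f(-1) ≈ 0.60653, f(-0.875) ≈ 0.64565, f(-0.75) ≈ 0.68729, f(-0.625) ≈ 0.73162, f(-0.5) ≈ 0.77880, f(-0.375) ≈ 0.82903, f(-0.25) ≈ 0.88250, f(-0.125) ≈ 0.93941, f(0) ≈ 1.00000.
T_8 = (Δu/2)·[f(u_0) + 2f(u_1) + ... + 2f(u_{7}) + f(u_8)].
Sum ≈ 0.78719.

0.78719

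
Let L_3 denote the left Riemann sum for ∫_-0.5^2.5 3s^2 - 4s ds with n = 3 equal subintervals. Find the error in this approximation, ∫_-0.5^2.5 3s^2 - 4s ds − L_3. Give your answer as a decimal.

Exact integral: ∫_-0.5^2.5 f(s) ds = 3.75.
L_3 = 2.25.
Error = 3.75 − 2.25 = 1.5.

1.5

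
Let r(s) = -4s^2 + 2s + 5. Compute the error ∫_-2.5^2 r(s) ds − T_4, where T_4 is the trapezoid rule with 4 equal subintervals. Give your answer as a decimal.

3.796875

Exact integral: ∫_-2.5^2 r(s) ds = -11.25.
T_4 = -15.046875.
Error = -11.25 − (-15.046875) = 3.796875.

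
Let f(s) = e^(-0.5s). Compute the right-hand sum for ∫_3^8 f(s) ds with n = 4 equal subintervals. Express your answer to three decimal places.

0.295

Δs = (8 − 3)/4 = 1.25.
Right endpoints: 4.25, 5.5, 6.75, 8.
f(4.25) ≈ 0.119, f(5.5) ≈ 0.064, f(6.75) ≈ 0.034, f(8) ≈ 0.018.
Sum = Δs · [f(4.25) + f(5.5) + f(6.75) + f(8)].
Sum ≈ 0.295.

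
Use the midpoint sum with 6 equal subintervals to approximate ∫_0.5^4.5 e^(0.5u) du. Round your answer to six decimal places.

Δu = (4.5 − 0.5)/6 = 2/3.
Midpoints: 5/6, 1.5, 13/6, 17/6, 3.5, 25/6.
f(5/6) ≈ 1.516897, f(1.5) ≈ 2.117000, f(13/6) ≈ 2.954512, f(17/6) ≈ 4.123353, f(3.5) ≈ 5.754603, f(25/6) ≈ 8.031195.
Sum = Δu · [f(5/6) + f(1.5) + f(13/6) + ...].
Sum ≈ 16.331706.

16.331706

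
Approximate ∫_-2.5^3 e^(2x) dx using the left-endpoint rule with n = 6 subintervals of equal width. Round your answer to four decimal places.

70.3758

Δx = (3 − (-2.5))/6 = 11/12.
Left endpoints: -2.5, -19/12, -2/3, 0.25, 7/6, 25/12.
f(-2.5) ≈ 0.0067, f(-19/12) ≈ 0.0421, f(-2/3) ≈ 0.2636, f(0.25) ≈ 1.6487, f(7/6) ≈ 10.3123, f(25/12) ≈ 64.5001.
Sum = Δx · [f(-2.5) + f(-19/12) + f(-2/3) + ...].
Sum ≈ 70.3758.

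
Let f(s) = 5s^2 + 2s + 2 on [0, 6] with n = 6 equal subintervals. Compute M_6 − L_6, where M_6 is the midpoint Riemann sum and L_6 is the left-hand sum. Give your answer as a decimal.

M_6 = 405.5.
L_6 = 317.
M_6 − L_6 = 88.5.

88.5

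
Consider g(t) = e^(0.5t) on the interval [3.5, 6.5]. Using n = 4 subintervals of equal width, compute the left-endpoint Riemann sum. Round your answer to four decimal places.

Δt = (6.5 − 3.5)/4 = 0.75.
Left endpoints: 3.5, 4.25, 5, 5.75.
g(3.5) ≈ 5.7546, g(4.25) ≈ 8.3729, g(5) ≈ 12.1825, g(5.75) ≈ 17.7254.
Sum = Δt · [g(3.5) + g(4.25) + g(5) + g(5.75)].
Sum ≈ 33.0266.

33.0266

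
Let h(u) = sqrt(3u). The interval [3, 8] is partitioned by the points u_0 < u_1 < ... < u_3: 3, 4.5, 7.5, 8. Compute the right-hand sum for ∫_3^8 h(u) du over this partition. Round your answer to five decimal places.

Subinterval widths: 1.5, 3, 0.5.
Right endpoints: 4.5, 7.5, 8.
h(4.5) ≈ 3.67423, h(7.5) ≈ 4.74342, h(8) ≈ 4.89898.
Sum = Σ Δu_i · h(u_i).
Sum ≈ 22.19109.

22.19109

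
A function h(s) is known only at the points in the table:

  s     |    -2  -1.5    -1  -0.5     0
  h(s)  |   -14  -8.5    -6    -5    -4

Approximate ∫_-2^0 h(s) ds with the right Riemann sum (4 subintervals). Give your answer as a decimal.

Δs = 0.5.
Sum = 0.5·[(-8.5) + (-6) + (-5) + (-4)] = -11.75.

-11.75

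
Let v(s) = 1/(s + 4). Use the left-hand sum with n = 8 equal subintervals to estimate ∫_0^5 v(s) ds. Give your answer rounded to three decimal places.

Δs = (5 − 0)/8 = 0.625.
Left endpoints: 0, 0.625, 1.25, 1.875, 2.5, 3.125, 3.75, 4.375.
v(0) = 0.25, v(0.625) = 8/37, v(1.25) = 4/21, v(1.875) = 8/47, v(2.5) = 2/13, v(3.125) = 8/57, v(3.75) = 4/31, v(4.375) = 8/67.
Sum = Δs · [v(0) + v(0.625) + v(1.25) + ...].
Sum ≈ 0.856.

0.856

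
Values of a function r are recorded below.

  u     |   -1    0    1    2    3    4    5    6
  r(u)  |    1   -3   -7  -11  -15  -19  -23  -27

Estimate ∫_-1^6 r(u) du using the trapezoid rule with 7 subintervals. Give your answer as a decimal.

-91

Δu = 1.
T_7 = (1/2)·[1 + 2·(-3) + 2·(-7) + 2·(-11) + 2·(-15) + 2·(-19) + 2·(-23) + (-27)] = -91.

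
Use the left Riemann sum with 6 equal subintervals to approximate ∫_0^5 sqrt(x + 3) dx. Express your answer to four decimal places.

11.1576

Δx = (5 − 0)/6 = 5/6.
Left endpoints: 0, 5/6, 5/3, 2.5, 10/3, 25/6.
f(0) ≈ 1.7321, f(5/6) ≈ 1.9579, f(5/3) ≈ 2.1602, f(2.5) ≈ 2.3452, f(10/3) ≈ 2.5166, f(25/6) ≈ 2.6771.
Sum = Δx · [f(0) + f(5/6) + f(5/3) + ...].
Sum ≈ 11.1576.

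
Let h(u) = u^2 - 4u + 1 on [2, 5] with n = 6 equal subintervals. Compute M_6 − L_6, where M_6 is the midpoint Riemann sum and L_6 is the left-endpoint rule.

2.0625

M_6 = -0.0625.
L_6 = -2.125.
M_6 − L_6 = 2.0625.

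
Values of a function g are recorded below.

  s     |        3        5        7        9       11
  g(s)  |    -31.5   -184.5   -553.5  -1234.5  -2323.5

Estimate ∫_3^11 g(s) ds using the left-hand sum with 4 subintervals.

Δs = 2.
Sum = 2·[(-31.5) + (-184.5) + (-553.5) + (-1234.5)] = -4008.

-4008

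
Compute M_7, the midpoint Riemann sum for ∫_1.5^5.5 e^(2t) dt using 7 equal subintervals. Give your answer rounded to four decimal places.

Δt = (5.5 − 1.5)/7 = 4/7.
Midpoints: 25/14, 33/14, 41/14, 3.5, 57/14, 65/14, 73/14.
f(25/14) ≈ 35.5674, f(33/14) ≈ 111.5291, f(41/14) ≈ 349.7235, f(3.5) ≈ 1096.6332, f(57/14) ≈ 3438.7288, f(65/14) ≈ 10782.8726, f(73/14) ≈ 33812.0129.
Sum = Δt · [f(25/14) + f(33/14) + f(41/14) + ...].
Sum ≈ 28358.3242.

28358.3242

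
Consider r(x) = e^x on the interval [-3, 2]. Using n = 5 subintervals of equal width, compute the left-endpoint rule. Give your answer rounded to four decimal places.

4.2713

Δx = (2 − (-3))/5 = 1.
Left endpoints: -3, -2, -1, 0, 1.
r(-3) ≈ 0.0498, r(-2) ≈ 0.1353, r(-1) ≈ 0.3679, r(0) ≈ 1.0000, r(1) ≈ 2.7183.
Sum = Δx · [r(-3) + r(-2) + r(-1) + r(0) + r(1)].
Sum ≈ 4.2713.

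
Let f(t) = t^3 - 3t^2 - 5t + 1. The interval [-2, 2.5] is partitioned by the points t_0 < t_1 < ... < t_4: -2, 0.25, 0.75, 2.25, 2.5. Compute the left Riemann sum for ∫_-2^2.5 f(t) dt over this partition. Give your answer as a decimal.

-29.99609375

Subinterval widths: 2.25, 0.5, 1.5, 0.25.
Left endpoints: -2, 0.25, 0.75, 2.25.
f(-2) = -9, f(0.25) = -0.421875, f(0.75) = -4.015625, f(2.25) = -14.046875.
Sum = Σ Δt_i · f(t_i).
Sum = -29.99609375.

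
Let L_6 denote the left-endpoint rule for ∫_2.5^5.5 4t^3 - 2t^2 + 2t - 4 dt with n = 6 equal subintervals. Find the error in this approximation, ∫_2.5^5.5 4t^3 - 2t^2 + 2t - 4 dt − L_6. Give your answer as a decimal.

134.5

Exact integral: ∫_2.5^5.5 f(t) dt = 787.5.
L_6 = 653.
Error = 787.5 − 653 = 134.5.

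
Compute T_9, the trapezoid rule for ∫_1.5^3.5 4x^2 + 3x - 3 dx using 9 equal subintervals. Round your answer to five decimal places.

Δx = (3.5 − 1.5)/9 = 2/9.
f(1.5) = 10.5, f(31/18) = 2273/162, f(35/18) = 2909/162, f(13/6) = 401/18, f(43/18) = 4373/162, f(47/18) = 5201/162, f(17/6) = 677/18, f(55/18) = 7049/162, f(59/18) = 8069/162, f(3.5) = 56.5.
T_9 = (Δx/2)·[f(x_0) + 2f(x_1) + ... + 2f(x_{8}) + f(x_9)].
Sum ≈ 61.73251.

61.73251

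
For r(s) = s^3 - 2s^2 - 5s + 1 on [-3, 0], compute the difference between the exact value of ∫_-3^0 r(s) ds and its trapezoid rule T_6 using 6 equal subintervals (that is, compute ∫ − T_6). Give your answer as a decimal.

0.8125

Exact integral: ∫_-3^0 r(s) ds = -12.75.
T_6 = -13.5625.
Error = -12.75 − (-13.5625) = 0.8125.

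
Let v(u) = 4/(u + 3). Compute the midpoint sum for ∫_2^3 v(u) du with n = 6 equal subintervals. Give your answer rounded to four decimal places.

Δu = (3 − 2)/6 = 1/6.
Midpoints: 25/12, 2.25, 29/12, 31/12, 2.75, 35/12.
v(25/12) = 48/61, v(2.25) = 16/21, v(29/12) = 48/65, v(31/12) = 48/67, v(2.75) = 16/23, v(35/12) = 48/71.
Sum = Δu · [v(25/12) + v(2.25) + v(29/12) + ...].
Sum ≈ 0.7292.

0.7292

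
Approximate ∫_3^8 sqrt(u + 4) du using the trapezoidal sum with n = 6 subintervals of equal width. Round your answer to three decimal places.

15.363

Δu = (8 − 3)/6 = 5/6.
f(3) ≈ 2.646, f(23/6) ≈ 2.799, f(14/3) ≈ 2.944, f(5.5) ≈ 3.082, f(19/3) ≈ 3.215, f(43/6) ≈ 3.342, f(8) ≈ 3.464.
T_6 = (Δu/2)·[f(u_0) + 2f(u_1) + ... + 2f(u_{5}) + f(u_6)].
Sum ≈ 15.363.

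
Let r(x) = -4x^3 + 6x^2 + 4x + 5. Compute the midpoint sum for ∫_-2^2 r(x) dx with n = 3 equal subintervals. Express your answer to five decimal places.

48.44444

Δx = (2 − (-2))/3 = 4/3.
Midpoints: -4/3, 0, 4/3.
r(-4/3) = 535/27, r(0) = 5, r(4/3) = 311/27.
Sum = Δx · [r(-4/3) + r(0) + r(4/3)].
Sum ≈ 48.44444.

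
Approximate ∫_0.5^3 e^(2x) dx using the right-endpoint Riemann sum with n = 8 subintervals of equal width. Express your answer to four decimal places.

269.4462

Δx = (3 − 0.5)/8 = 0.3125.
Right endpoints: 0.8125, 1.125, 1.4375, 1.75, 2.0625, 2.375, 2.6875, 3.
f(0.8125) ≈ 5.0784, f(1.125) ≈ 9.4877, f(1.4375) ≈ 17.7254, f(1.75) ≈ 33.1155, f(2.0625) ≈ 61.8678, f(2.375) ≈ 115.5843, f(2.6875) ≈ 215.9399, f(3) ≈ 403.4288.
Sum = Δx · [f(0.8125) + f(1.125) + f(1.4375) + ...].
Sum ≈ 269.4462.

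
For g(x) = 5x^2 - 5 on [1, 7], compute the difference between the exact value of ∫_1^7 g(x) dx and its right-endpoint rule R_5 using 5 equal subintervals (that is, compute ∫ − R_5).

Exact integral: ∫_1^7 g(x) dx = 540.
R_5 = 691.2.
Error = 540 − 691.2 = -151.2.

-151.2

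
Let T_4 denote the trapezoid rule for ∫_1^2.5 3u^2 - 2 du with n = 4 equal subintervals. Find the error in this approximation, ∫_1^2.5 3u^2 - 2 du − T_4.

-0.10546875

Exact integral: ∫_1^2.5 f(u) du = 11.625.
T_4 = 11.73046875.
Error = 11.625 − 11.73046875 = -0.10546875.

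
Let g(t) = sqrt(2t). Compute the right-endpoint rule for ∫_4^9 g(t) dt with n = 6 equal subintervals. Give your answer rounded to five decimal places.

18.49582

Δt = (9 − 4)/6 = 5/6.
Right endpoints: 29/6, 17/3, 6.5, 22/3, 49/6, 9.
g(29/6) ≈ 3.10913, g(17/3) ≈ 3.36650, g(6.5) ≈ 3.60555, g(22/3) ≈ 3.82971, g(49/6) ≈ 4.04145, g(9) ≈ 4.24264.
Sum = Δt · [g(29/6) + g(17/3) + g(6.5) + ...].
Sum ≈ 18.49582.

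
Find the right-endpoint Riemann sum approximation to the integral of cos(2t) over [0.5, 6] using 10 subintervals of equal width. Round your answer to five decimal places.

-0.53463

Δt = (6 − 0.5)/10 = 0.55.
Right endpoints: 1.05, 1.6, 2.15, 2.7, 3.25, 3.8, 4.35, 4.9, 5.45, 6.
f(1.05) ≈ -0.50485, f(1.6) ≈ -0.99829, f(2.15) ≈ -0.40080, f(2.7) ≈ 0.63469, f(3.25) ≈ 0.97659, f(3.8) ≈ 0.25126, f(4.35) ≈ -0.74865, f(4.9) ≈ -0.93043, f(5.45) ≈ -0.09543, f(6) ≈ 0.84385.
Sum = Δt · [f(1.05) + f(1.6) + f(2.15) + ...].
Sum ≈ -0.53463.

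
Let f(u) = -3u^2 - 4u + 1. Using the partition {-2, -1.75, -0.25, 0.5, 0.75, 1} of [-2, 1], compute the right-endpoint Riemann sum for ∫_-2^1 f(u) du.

Subinterval widths: 0.25, 1.5, 0.75, 0.25, 0.25.
Right endpoints: -1.75, -0.25, 0.5, 0.75, 1.
f(-1.75) = -1.1875, f(-0.25) = 1.8125, f(0.5) = -1.75, f(0.75) = -3.6875, f(1) = -6.
Sum = Σ Δu_i · f(u_i).
Sum = -1.3125.

-1.3125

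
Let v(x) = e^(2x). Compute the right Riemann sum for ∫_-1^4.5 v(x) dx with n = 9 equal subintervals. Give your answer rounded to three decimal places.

7019.599

Δx = (4.5 − (-1))/9 = 11/18.
Right endpoints: -7/18, 2/9, 5/6, 13/9, 37/18, 8/3, 59/18, 35/9, 4.5.
v(-7/18) ≈ 0.459, v(2/9) ≈ 1.560, v(5/6) ≈ 5.294, v(13/9) ≈ 17.973, v(37/18) ≈ 61.014, v(8/3) ≈ 207.127, v(59/18) ≈ 703.140, v(35/9) ≈ 2386.965, v(4.5) ≈ 8103.084.
Sum = Δx · [v(-7/18) + v(2/9) + v(5/6) + ...].
Sum ≈ 7019.599.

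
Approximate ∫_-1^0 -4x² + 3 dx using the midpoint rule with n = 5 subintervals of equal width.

Δx = (0 − (-1))/5 = 0.2.
Midpoints: -0.9, -0.7, -0.5, -0.3, -0.1.
f(-0.9) = -0.24, f(-0.7) = 1.04, f(-0.5) = 2, f(-0.3) = 2.64, f(-0.1) = 2.96.
Sum = Δx · [f(-0.9) + f(-0.7) + f(-0.5) + f(-0.3) + f(-0.1)].
Sum = 1.68.

1.68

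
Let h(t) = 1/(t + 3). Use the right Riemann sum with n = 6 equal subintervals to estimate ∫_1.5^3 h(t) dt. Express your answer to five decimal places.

0.28085

Δt = (3 − 1.5)/6 = 0.25.
Right endpoints: 1.75, 2, 2.25, 2.5, 2.75, 3.
h(1.75) = 4/19, h(2) = 0.2, h(2.25) = 4/21, h(2.5) = 2/11, h(2.75) = 4/23, h(3) = 1/6.
Sum = Δt · [h(1.75) + h(2) + h(2.25) + ...].
Sum ≈ 0.28085.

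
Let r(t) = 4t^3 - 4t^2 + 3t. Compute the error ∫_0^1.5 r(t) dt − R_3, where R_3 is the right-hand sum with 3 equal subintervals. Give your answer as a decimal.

-2.5625

Exact integral: ∫_0^1.5 r(t) dt = 3.9375.
R_3 = 6.5.
Error = 3.9375 − 6.5 = -2.5625.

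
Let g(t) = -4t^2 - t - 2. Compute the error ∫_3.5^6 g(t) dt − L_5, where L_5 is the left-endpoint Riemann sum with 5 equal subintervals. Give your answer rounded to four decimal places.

-23.9583

Exact integral: ∫_3.5^6 g(t) dt ≈ -247.708333.
L_5 = -223.75.
Error ≈ -247.708333 − (-223.75) ≈ -23.9583.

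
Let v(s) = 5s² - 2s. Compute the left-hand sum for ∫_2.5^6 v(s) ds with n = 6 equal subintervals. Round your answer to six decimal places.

263.857060

Δs = (6 − 2.5)/6 = 7/12.
Left endpoints: 2.5, 37/12, 11/3, 4.25, 29/6, 65/12.
v(2.5) = 26.25, v(37/12) = 5957/144, v(11/3) = 539/9, v(4.25) = 81.8125, v(29/6) = 3857/36, v(65/12) = 19565/144.
Sum = Δs · [v(2.5) + v(37/12) + v(11/3) + ...].
Sum ≈ 263.857060.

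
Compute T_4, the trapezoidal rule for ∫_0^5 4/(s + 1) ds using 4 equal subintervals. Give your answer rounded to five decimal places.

Δs = (5 − 0)/4 = 1.25.
f(0) = 4, f(1.25) = 16/9, f(2.5) = 8/7, f(3.75) = 16/19, f(5) = 2/3.
T_4 = (Δs/2)·[f(s_0) + 2f(s_1) + 2f(s_2) + 2f(s_3) + f(s_4)].
Sum ≈ 7.62009.

7.62009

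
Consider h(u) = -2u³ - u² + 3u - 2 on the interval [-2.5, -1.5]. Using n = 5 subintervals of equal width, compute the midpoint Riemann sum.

4.88

Δu = (-1.5 − (-2.5))/5 = 0.2.
Midpoints: -2.4, -2.2, -2, -1.8, -1.6.
h(-2.4) = 12.688, h(-2.2) = 7.856, h(-2) = 4, h(-1.8) = 1.024, h(-1.6) = -1.168.
Sum = Δu · [h(-2.4) + h(-2.2) + h(-2) + h(-1.8) + h(-1.6)].
Sum = 4.88.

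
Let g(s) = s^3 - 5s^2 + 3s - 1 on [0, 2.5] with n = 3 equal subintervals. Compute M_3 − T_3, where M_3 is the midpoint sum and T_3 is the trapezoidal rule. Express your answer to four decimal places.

0.5425

M_3 ≈ -9.220197.
T_3 ≈ -9.762731.
M_3 − T_3 ≈ 0.5425.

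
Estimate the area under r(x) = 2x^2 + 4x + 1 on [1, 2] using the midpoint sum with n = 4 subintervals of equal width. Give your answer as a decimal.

Δx = (2 − 1)/4 = 0.25.
Midpoints: 1.125, 1.375, 1.625, 1.875.
r(1.125) = 8.03125, r(1.375) = 10.28125, r(1.625) = 12.78125, r(1.875) = 15.53125.
Sum = Δx · [r(1.125) + r(1.375) + r(1.625) + r(1.875)].
Sum = 11.65625.

11.65625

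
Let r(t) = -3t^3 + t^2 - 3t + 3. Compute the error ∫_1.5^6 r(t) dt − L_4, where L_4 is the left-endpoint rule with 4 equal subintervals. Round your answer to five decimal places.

-316.32715

Exact integral: ∫_1.5^6 r(t) dt = -934.453125.
L_4 ≈ -618.1259766.
Error ≈ -934.453125 − (-618.1259766) ≈ -316.32715.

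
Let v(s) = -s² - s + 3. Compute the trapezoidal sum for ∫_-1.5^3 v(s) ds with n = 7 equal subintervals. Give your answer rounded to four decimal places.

Δs = (3 − (-1.5))/7 = 9/14.
v(-1.5) = 2.25, v(-6/7) = 153/49, v(-3/14) = 621/196, v(3/7) = 117/49, v(15/14) = 153/196, v(12/7) = -81/49, v(33/14) = -963/196, v(3) = -9.
T_7 = (Δs/2)·[v(s_0) + 2v(s_1) + ... + 2v(s_{6}) + v(s_7)].
Sum ≈ -0.3099.

-0.3099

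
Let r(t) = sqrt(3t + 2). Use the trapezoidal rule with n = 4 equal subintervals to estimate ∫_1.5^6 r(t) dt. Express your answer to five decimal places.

16.16704

Δt = (6 − 1.5)/4 = 1.125.
r(1.5) ≈ 2.54951, r(2.625) ≈ 3.14245, r(3.75) ≈ 3.64005, r(4.875) ≈ 4.07738, r(6) ≈ 4.47214.
T_4 = (Δt/2)·[r(t_0) + 2r(t_1) + 2r(t_2) + 2r(t_3) + r(t_4)].
Sum ≈ 16.16704.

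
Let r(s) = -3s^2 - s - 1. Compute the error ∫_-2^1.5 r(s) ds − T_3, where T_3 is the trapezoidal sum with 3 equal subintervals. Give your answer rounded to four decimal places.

Exact integral: ∫_-2^1.5 r(s) ds = -14.
T_3 ≈ -16.381944.
Error ≈ -14 − (-16.381944) ≈ 2.3819.

2.3819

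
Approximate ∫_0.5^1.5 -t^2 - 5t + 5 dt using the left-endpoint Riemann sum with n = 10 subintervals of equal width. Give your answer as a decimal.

-0.735

Δt = (1.5 − 0.5)/10 = 0.1.
Left endpoints: 0.5, 0.6, 0.7, 0.8, 0.9, 1, 1.1, 1.2, 1.3, 1.4.
f(0.5) = 2.25, f(0.6) = 1.64, f(0.7) = 1.01, f(0.8) = 0.36, f(0.9) = -0.31, f(1) = -1, f(1.1) = -1.71, f(1.2) = -2.44, f(1.3) = -3.19, f(1.4) = -3.96.
Sum = Δt · [f(0.5) + f(0.6) + f(0.7) + ...].
Sum = -0.735.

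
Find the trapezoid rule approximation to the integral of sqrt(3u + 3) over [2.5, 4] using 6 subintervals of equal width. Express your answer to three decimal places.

Δu = (4 − 2.5)/6 = 0.25.
f(2.5) ≈ 3.240, f(2.75) ≈ 3.354, f(3) ≈ 3.464, f(3.25) ≈ 3.571, f(3.5) ≈ 3.674, f(3.75) ≈ 3.775, f(4) ≈ 3.873.
T_6 = (Δu/2)·[f(u_0) + 2f(u_1) + ... + 2f(u_{5}) + f(u_6)].
Sum ≈ 5.349.

5.349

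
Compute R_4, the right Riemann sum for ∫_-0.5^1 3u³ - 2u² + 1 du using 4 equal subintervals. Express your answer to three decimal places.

1.813

Δu = (1 − (-0.5))/4 = 0.375.
Right endpoints: -0.125, 0.25, 0.625, 1.
f(-0.125) = 493/512, f(0.25) = 0.921875, f(0.625) = 487/512, f(1) = 2.
Sum = Δu · [f(-0.125) + f(0.25) + f(0.625) + f(1)].
Sum ≈ 1.813.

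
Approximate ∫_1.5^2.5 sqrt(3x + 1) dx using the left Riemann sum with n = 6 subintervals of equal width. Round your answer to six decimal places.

2.592833

Δx = (2.5 − 1.5)/6 = 1/6.
Left endpoints: 1.5, 5/3, 11/6, 2, 13/6, 7/3.
f(1.5) ≈ 2.345208, f(5/3) ≈ 2.449490, f(11/6) ≈ 2.549510, f(2) ≈ 2.645751, f(13/6) ≈ 2.738613, f(7/3) ≈ 2.828427.
Sum = Δx · [f(1.5) + f(5/3) + f(11/6) + ...].
Sum ≈ 2.592833.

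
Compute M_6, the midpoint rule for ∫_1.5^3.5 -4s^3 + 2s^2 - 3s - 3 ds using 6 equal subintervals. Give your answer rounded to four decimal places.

-139.1481

Δs = (3.5 − 1.5)/6 = 1/3.
Midpoints: 5/3, 2, 7/3, 8/3, 3, 10/3.
f(5/3) = -566/27, f(2) = -33, f(7/3) = -1348/27, f(8/3) = -1961/27, f(3) = -102, f(10/3) = -3751/27.
Sum = Δs · [f(5/3) + f(2) + f(7/3) + ...].
Sum ≈ -139.1481.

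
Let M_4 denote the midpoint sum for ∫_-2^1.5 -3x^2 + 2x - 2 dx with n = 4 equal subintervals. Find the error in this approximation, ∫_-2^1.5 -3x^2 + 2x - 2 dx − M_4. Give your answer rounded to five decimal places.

-0.66992

Exact integral: ∫_-2^1.5 f(x) dx = -20.125.
M_4 ≈ -19.4550781.
Error ≈ -20.125 − (-19.4550781) ≈ -0.66992.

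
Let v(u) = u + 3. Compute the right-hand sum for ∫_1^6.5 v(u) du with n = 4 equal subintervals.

Δu = (6.5 − 1)/4 = 1.375.
Right endpoints: 2.375, 3.75, 5.125, 6.5.
v(2.375) = 5.375, v(3.75) = 6.75, v(5.125) = 8.125, v(6.5) = 9.5.
Sum = Δu · [v(2.375) + v(3.75) + v(5.125) + v(6.5)].
Sum = 40.90625.

40.90625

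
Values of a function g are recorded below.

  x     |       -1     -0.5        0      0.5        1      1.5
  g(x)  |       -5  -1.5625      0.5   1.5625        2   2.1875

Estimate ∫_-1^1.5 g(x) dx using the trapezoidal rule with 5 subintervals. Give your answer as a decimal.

0.546875

Δx = 0.5.
T_5 = (0.5/2)·[(-5) + 2·(-1.5625) + 2·0.5 + 2·1.5625 + 2·2 + 2.1875] = 0.546875.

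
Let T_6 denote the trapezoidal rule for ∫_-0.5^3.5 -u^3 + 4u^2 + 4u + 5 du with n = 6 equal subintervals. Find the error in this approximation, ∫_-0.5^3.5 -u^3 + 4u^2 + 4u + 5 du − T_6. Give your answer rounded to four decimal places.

Exact integral: ∫_-0.5^3.5 f(u) du ≈ 63.833333.
T_6 ≈ 63.685185.
Error ≈ 63.833333 − 63.685185 ≈ 0.1481.

0.1481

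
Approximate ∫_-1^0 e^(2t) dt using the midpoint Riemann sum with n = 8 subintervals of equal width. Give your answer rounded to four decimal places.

0.4312

Δt = (0 − (-1))/8 = 0.125.
Midpoints: -0.9375, -0.8125, -0.6875, -0.5625, -0.4375, -0.3125, -0.1875, -0.0625.
f(-0.9375) ≈ 0.1534, f(-0.8125) ≈ 0.1969, f(-0.6875) ≈ 0.2528, f(-0.5625) ≈ 0.3247, f(-0.4375) ≈ 0.4169, f(-0.3125) ≈ 0.5353, f(-0.1875) ≈ 0.6873, f(-0.0625) ≈ 0.8825.
Sum = Δt · [f(-0.9375) + f(-0.8125) + f(-0.6875) + ...].
Sum ≈ 0.4312.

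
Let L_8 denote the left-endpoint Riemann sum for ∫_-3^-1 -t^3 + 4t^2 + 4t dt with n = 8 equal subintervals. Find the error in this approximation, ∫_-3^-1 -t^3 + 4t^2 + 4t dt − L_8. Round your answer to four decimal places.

Exact integral: ∫_-3^-1 f(t) dt ≈ 38.666667.
L_8 = 45.125.
Error ≈ 38.666667 − 45.125 ≈ -6.4583.

-6.4583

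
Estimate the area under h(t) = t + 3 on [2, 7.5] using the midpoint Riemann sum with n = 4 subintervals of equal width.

42.625

Δt = (7.5 − 2)/4 = 1.375.
Midpoints: 2.6875, 4.0625, 5.4375, 6.8125.
h(2.6875) = 5.6875, h(4.0625) = 7.0625, h(5.4375) = 8.4375, h(6.8125) = 9.8125.
Sum = Δt · [h(2.6875) + h(4.0625) + h(5.4375) + h(6.8125)].
Sum = 42.625.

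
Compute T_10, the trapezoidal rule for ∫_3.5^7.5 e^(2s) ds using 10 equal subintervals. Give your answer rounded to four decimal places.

1720189.3222

Δs = (7.5 − 3.5)/10 = 0.4.
f(3.5) ≈ 1096.6332, f(3.9) ≈ 2440.6020, f(4.3) ≈ 5431.6596, f(4.7) ≈ 12088.3807, f(5.1) ≈ 26903.1861, f(5.5) ≈ 59874.1417, f(5.9) ≈ 133252.3529, f(6.3) ≈ 296558.5653, f(6.7) ≈ 660003.2248, f(7.1) ≈ 1468864.1897, f(7.5) ≈ 3269017.3725.
T_10 = (Δs/2)·[f(s_0) + 2f(s_1) + ... + 2f(s_{9}) + f(s_10)].
Sum ≈ 1720189.3222.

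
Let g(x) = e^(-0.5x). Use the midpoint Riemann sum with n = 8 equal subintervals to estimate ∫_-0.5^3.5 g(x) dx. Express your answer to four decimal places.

2.2147

Δx = (3.5 − (-0.5))/8 = 0.5.
Midpoints: -0.25, 0.25, 0.75, 1.25, 1.75, 2.25, 2.75, 3.25.
g(-0.25) ≈ 1.1331, g(0.25) ≈ 0.8825, g(0.75) ≈ 0.6873, g(1.25) ≈ 0.5353, g(1.75) ≈ 0.4169, g(2.25) ≈ 0.3247, g(2.75) ≈ 0.2528, g(3.25) ≈ 0.1969.
Sum = Δx · [g(-0.25) + g(0.25) + g(0.75) + ...].
Sum ≈ 2.2147.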